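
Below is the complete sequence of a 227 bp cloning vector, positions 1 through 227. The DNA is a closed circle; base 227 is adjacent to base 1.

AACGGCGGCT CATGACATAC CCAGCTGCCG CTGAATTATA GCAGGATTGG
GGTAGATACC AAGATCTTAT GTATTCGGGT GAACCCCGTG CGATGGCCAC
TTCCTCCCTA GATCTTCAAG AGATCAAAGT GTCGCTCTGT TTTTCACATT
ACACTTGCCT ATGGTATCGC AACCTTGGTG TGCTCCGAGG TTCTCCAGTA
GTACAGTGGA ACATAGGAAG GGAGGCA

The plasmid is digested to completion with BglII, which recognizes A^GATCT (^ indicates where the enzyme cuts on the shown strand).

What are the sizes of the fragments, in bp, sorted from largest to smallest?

BglII sites (AGATCT) start at positions 62, 110.
BglII cuts after the first base of each site, so after positions 62, 110.
Circular molecule, 2 cuts → 2 fragments:
  63–110 → 48 bp
  111–227 then 1–62 → 117 + 62 = 179 bp
Sorted largest to smallest: 179, 48 bp.

179, 48 bp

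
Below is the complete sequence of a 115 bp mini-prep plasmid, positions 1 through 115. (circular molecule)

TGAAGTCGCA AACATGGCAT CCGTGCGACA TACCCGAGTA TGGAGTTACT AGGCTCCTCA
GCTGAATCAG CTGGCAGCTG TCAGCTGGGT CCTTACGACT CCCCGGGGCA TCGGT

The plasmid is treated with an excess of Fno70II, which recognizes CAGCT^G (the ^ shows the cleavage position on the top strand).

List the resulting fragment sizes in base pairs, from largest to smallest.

Fno70II sites (CAGCTG) start at positions 59, 68, 75, 82.
Fno70II cuts after base 5 of each site (before the last base), so after positions 63, 72, 79, 86.
Circular molecule, 4 cuts → 4 fragments:
  64–72 → 9 bp
  73–79 → 7 bp
  80–86 → 7 bp
  87–115 then 1–63 → 29 + 63 = 92 bp
Sorted largest to smallest: 92, 9, 7, 7 bp.

92, 9, 7, 7 bp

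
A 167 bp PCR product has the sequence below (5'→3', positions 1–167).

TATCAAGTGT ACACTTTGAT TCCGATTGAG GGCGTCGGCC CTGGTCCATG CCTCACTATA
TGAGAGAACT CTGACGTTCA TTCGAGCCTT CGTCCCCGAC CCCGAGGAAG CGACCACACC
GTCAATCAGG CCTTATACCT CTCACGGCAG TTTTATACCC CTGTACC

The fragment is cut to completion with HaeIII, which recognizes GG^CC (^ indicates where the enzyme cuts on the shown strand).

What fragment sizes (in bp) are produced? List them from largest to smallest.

HaeIII sites (GGCC) start at positions 37, 129.
HaeIII cuts after base 2 of each site, so after positions 38, 130.
Linear molecule, 2 cuts → 3 fragments:
  1–38 → 38 bp
  39–130 → 92 bp
  131–167 → 37 bp
Sorted largest to smallest: 92, 38, 37 bp.

92, 38, 37 bp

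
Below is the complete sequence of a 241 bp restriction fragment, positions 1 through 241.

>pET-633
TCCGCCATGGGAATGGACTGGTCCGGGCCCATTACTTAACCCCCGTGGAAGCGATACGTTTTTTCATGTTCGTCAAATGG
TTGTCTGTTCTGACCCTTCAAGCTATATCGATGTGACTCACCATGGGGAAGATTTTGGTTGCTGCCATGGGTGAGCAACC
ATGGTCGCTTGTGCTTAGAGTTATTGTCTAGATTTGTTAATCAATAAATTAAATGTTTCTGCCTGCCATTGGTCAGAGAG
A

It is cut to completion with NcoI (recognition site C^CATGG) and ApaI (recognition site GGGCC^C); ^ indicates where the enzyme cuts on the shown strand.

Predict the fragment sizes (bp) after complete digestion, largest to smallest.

92, 82, 24, 24, 14, 5 bp

NcoI sites (CCATGG) start at positions 5, 121, 145, 159.
NcoI cuts after the first base of each site, so after positions 5, 121, 145, 159.
The ApaI site (GGGCCC) starts at position 25.
ApaI cuts after base 5 of each site (before the last base), so after position 29.
Combined cut positions: 5, 29, 121, 145, 159.
Linear molecule, 5 cuts → 6 fragments:
  1–5 → 5 bp
  6–29 → 24 bp
  30–121 → 92 bp
  122–145 → 24 bp
  146–159 → 14 bp
  160–241 → 82 bp
Sorted largest to smallest: 92, 82, 24, 24, 14, 5 bp.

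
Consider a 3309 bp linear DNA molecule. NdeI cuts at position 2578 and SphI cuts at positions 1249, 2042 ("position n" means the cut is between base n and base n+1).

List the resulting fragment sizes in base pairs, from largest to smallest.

1249, 793, 731, 536 bp

Combined cut positions (sorted): 1249, 2042, 2578.
Linear molecule, 3 cuts → 4 fragments:
  1249 − 0 = 1249 bp
  2042 − 1249 = 793 bp
  2578 − 2042 = 536 bp
  3309 − 2578 = 731 bp
Sorted largest to smallest: 1249, 793, 731, 536 bp.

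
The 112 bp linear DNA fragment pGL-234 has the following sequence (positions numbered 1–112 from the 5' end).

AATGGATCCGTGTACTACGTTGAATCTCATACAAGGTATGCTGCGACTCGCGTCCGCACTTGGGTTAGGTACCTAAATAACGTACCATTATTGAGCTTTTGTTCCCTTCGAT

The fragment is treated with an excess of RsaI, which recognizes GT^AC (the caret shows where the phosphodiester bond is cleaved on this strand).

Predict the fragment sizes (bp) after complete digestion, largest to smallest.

57, 29, 13, 13 bp

RsaI sites (GTAC) start at positions 12, 69, 82.
RsaI cuts after base 2 of each site, so after positions 13, 70, 83.
Linear molecule, 3 cuts → 4 fragments:
  1–13 → 13 bp
  14–70 → 57 bp
  71–83 → 13 bp
  84–112 → 29 bp
Sorted largest to smallest: 57, 29, 13, 13 bp.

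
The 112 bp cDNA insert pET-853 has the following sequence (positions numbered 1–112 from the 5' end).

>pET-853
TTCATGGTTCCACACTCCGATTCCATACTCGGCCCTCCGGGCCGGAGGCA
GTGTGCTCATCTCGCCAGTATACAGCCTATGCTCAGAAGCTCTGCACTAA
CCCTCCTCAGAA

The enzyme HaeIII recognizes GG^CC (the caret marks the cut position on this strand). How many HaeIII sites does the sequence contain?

GGCC occurs starting at positions 31, 40.
HaeIII cuts at 2 sites.

2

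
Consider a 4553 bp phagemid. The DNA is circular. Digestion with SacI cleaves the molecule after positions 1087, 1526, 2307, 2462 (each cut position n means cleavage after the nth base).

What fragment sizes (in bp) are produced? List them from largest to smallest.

Circular molecule, 4 cuts → 4 fragments:
  1526 − 1087 = 439 bp
  2307 − 1526 = 781 bp
  2462 − 2307 = 155 bp
  wrap: 4553 − 2462 + 1087 = 3178 bp
Sorted largest to smallest: 3178, 781, 439, 155 bp.

3178, 781, 439, 155 bp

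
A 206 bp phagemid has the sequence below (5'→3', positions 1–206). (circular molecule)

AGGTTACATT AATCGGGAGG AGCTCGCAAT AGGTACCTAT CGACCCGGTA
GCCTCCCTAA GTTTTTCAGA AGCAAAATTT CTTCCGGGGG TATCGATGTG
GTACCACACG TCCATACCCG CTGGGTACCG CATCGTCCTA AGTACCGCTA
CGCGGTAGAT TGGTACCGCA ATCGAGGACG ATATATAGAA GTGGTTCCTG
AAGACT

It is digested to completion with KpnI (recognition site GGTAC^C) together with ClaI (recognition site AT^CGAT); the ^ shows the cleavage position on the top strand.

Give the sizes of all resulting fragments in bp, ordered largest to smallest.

KpnI sites (GGTACC) start at positions 32, 100, 124, 162.
KpnI cuts after base 5 of each site (before the last base), so after positions 36, 104, 128, 166.
The ClaI site (ATCGAT) starts at position 92.
ClaI cuts after base 2 of each site, so after position 93.
Combined cut positions: 36, 93, 104, 128, 166.
Circular molecule, 5 cuts → 5 fragments:
  37–93 → 57 bp
  94–104 → 11 bp
  105–128 → 24 bp
  129–166 → 38 bp
  167–206 then 1–36 → 40 + 36 = 76 bp
Sorted largest to smallest: 76, 57, 38, 24, 11 bp.

76, 57, 38, 24, 11 bp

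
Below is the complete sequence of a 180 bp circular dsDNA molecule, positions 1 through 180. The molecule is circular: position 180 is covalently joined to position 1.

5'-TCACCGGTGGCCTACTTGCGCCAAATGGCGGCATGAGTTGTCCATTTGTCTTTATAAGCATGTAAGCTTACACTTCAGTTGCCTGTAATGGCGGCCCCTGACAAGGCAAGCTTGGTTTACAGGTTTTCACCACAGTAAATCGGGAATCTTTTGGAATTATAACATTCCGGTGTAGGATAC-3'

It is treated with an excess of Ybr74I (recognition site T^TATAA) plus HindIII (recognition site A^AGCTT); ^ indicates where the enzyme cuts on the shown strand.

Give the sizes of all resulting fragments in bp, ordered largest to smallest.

Ybr74I sites (TTATAA) start at positions 52, 157.
Ybr74I cuts after the first base of each site, so after positions 52, 157.
HindIII sites (AAGCTT) start at positions 64, 108.
HindIII cuts after the first base of each site, so after positions 64, 108.
Combined cut positions: 52, 64, 108, 157.
Circular molecule, 4 cuts → 4 fragments:
  53–64 → 12 bp
  65–108 → 44 bp
  109–157 → 49 bp
  158–180 then 1–52 → 23 + 52 = 75 bp
Sorted largest to smallest: 75, 49, 44, 12 bp.

75, 49, 44, 12 bp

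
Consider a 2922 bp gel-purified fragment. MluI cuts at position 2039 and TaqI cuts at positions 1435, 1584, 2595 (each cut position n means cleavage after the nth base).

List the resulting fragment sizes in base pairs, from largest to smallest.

Combined cut positions (sorted): 1435, 1584, 2039, 2595.
Linear molecule, 4 cuts → 5 fragments:
  1435 − 0 = 1435 bp
  1584 − 1435 = 149 bp
  2039 − 1584 = 455 bp
  2595 − 2039 = 556 bp
  2922 − 2595 = 327 bp
Sorted largest to smallest: 1435, 556, 455, 327, 149 bp.

1435, 556, 455, 327, 149 bp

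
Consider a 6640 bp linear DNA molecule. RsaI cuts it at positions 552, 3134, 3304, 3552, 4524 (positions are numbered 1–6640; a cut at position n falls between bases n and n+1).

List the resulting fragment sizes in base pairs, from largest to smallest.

2582, 2116, 972, 552, 248, 170 bp

Linear molecule, 5 cuts → 6 fragments:
  552 − 0 = 552 bp
  3134 − 552 = 2582 bp
  3304 − 3134 = 170 bp
  3552 − 3304 = 248 bp
  4524 − 3552 = 972 bp
  6640 − 4524 = 2116 bp
Sorted largest to smallest: 2582, 2116, 972, 552, 248, 170 bp.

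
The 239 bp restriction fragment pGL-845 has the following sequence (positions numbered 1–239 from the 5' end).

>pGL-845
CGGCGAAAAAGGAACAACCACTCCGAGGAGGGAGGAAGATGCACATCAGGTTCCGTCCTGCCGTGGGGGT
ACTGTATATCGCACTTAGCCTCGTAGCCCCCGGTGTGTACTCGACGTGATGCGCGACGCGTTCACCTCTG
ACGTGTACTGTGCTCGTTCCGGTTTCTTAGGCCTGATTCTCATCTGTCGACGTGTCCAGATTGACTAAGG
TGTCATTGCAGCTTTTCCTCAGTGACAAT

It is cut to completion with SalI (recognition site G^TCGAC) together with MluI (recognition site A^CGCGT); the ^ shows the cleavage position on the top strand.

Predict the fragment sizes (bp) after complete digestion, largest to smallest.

The SalI site (GTCGAC) starts at position 186.
SalI cuts after the first base of each site, so after position 186.
The MluI site (ACGCGT) starts at position 126.
MluI cuts after the first base of each site, so after position 126.
Combined cut positions: 126, 186.
Linear molecule, 2 cuts → 3 fragments:
  1–126 → 126 bp
  127–186 → 60 bp
  187–239 → 53 bp
Sorted largest to smallest: 126, 60, 53 bp.

126, 60, 53 bp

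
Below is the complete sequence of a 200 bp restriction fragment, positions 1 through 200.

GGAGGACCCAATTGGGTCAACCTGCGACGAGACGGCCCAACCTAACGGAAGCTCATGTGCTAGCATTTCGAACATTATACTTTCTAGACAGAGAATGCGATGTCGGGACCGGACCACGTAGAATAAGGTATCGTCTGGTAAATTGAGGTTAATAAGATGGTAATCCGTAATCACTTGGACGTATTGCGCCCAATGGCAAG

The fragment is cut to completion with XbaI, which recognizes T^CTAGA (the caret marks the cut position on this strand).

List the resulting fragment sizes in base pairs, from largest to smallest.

117, 83 bp

The XbaI site (TCTAGA) starts at position 83.
XbaI cuts after the first base of each site, so after position 83.
Linear molecule, 1 cut → 2 fragments:
  1–83 → 83 bp
  84–200 → 117 bp
Sorted largest to smallest: 117, 83 bp.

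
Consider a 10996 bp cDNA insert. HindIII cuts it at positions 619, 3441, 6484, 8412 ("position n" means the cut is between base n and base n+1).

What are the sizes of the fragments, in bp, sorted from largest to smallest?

3043, 2822, 2584, 1928, 619 bp

Linear molecule, 4 cuts → 5 fragments:
  619 − 0 = 619 bp
  3441 − 619 = 2822 bp
  6484 − 3441 = 3043 bp
  8412 − 6484 = 1928 bp
  10996 − 8412 = 2584 bp
Sorted largest to smallest: 3043, 2822, 2584, 1928, 619 bp.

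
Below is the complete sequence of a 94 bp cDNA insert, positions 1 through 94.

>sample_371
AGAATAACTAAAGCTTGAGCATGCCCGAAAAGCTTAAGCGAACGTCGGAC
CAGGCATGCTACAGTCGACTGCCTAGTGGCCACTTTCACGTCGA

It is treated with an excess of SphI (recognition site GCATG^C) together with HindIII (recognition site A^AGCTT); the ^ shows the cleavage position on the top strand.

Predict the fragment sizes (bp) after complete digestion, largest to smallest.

SphI sites (GCATGC) start at positions 19, 54.
SphI cuts after base 5 of each site (before the last base), so after positions 23, 58.
HindIII sites (AAGCTT) start at positions 11, 30.
HindIII cuts after the first base of each site, so after positions 11, 30.
Combined cut positions: 11, 23, 30, 58.
Linear molecule, 4 cuts → 5 fragments:
  1–11 → 11 bp
  12–23 → 12 bp
  24–30 → 7 bp
  31–58 → 28 bp
  59–94 → 36 bp
Sorted largest to smallest: 36, 28, 12, 11, 7 bp.

36, 28, 12, 11, 7 bp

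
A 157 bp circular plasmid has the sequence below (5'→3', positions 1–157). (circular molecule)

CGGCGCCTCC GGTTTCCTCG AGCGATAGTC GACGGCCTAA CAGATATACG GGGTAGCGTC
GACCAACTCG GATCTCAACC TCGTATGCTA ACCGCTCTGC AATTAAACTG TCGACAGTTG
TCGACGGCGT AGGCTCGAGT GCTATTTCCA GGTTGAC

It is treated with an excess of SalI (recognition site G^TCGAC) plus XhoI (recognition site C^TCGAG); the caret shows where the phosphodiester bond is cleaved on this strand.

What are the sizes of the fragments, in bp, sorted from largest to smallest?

SalI sites (GTCGAC) start at positions 28, 58, 110, 120.
SalI cuts after the first base of each site, so after positions 28, 58, 110, 120.
XhoI sites (CTCGAG) start at positions 17, 134.
XhoI cuts after the first base of each site, so after positions 17, 134.
Combined cut positions: 17, 28, 58, 110, 120, 134.
Circular molecule, 6 cuts → 6 fragments:
  18–28 → 11 bp
  29–58 → 30 bp
  59–110 → 52 bp
  111–120 → 10 bp
  121–134 → 14 bp
  135–157 then 1–17 → 23 + 17 = 40 bp
Sorted largest to smallest: 52, 40, 30, 14, 11, 10 bp.

52, 40, 30, 14, 11, 10 bp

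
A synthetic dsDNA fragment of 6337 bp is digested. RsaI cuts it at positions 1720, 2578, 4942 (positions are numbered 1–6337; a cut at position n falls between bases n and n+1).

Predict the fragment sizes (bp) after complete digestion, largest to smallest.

Linear molecule, 3 cuts → 4 fragments:
  1720 − 0 = 1720 bp
  2578 − 1720 = 858 bp
  4942 − 2578 = 2364 bp
  6337 − 4942 = 1395 bp
Sorted largest to smallest: 2364, 1720, 1395, 858 bp.

2364, 1720, 1395, 858 bp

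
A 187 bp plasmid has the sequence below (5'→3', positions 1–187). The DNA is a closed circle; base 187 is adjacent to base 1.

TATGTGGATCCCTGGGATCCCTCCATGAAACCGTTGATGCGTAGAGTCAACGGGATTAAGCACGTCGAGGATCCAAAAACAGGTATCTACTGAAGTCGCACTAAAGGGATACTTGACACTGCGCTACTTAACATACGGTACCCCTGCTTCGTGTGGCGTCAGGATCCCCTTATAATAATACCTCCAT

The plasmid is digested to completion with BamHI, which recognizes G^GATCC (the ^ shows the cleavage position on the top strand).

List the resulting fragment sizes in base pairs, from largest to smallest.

BamHI sites (GGATCC) start at positions 6, 15, 69, 162.
BamHI cuts after the first base of each site, so after positions 6, 15, 69, 162.
Circular molecule, 4 cuts → 4 fragments:
  7–15 → 9 bp
  16–69 → 54 bp
  70–162 → 93 bp
  163–187 then 1–6 → 25 + 6 = 31 bp
Sorted largest to smallest: 93, 54, 31, 9 bp.

93, 54, 31, 9 bp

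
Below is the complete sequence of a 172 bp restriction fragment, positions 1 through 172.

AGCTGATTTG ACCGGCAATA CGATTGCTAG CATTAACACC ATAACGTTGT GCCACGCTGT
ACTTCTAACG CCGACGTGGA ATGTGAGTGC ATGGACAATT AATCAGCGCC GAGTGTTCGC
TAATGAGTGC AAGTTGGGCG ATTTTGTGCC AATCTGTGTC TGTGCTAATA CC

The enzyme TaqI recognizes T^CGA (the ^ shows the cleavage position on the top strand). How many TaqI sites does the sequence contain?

No occurrence of TCGA is present in the sequence.
TaqI does not cut: 0 sites.

0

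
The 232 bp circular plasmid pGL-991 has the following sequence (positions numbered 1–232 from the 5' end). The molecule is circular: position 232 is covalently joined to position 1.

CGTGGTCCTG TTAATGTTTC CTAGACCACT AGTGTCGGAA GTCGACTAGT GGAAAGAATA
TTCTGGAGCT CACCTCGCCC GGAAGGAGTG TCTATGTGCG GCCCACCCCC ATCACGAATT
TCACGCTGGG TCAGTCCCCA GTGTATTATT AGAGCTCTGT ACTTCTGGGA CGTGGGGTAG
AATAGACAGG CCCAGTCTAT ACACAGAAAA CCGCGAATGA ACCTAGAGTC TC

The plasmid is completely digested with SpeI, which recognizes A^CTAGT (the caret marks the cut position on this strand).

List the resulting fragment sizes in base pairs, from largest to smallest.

215, 17 bp

SpeI sites (ACTAGT) start at positions 28, 45.
SpeI cuts after the first base of each site, so after positions 28, 45.
Circular molecule, 2 cuts → 2 fragments:
  29–45 → 17 bp
  46–232 then 1–28 → 187 + 28 = 215 bp
Sorted largest to smallest: 215, 17 bp.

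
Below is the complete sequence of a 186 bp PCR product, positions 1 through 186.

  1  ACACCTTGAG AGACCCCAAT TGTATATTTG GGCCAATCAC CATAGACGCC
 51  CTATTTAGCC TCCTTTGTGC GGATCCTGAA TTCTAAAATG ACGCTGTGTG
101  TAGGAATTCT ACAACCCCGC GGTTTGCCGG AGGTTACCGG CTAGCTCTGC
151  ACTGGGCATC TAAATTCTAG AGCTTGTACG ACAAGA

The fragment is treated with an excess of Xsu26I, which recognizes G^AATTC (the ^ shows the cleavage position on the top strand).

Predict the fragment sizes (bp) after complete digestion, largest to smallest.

82, 78, 26 bp

Xsu26I sites (GAATTC) start at positions 78, 104.
Xsu26I cuts after the first base of each site, so after positions 78, 104.
Linear molecule, 2 cuts → 3 fragments:
  1–78 → 78 bp
  79–104 → 26 bp
  105–186 → 82 bp
Sorted largest to smallest: 82, 78, 26 bp.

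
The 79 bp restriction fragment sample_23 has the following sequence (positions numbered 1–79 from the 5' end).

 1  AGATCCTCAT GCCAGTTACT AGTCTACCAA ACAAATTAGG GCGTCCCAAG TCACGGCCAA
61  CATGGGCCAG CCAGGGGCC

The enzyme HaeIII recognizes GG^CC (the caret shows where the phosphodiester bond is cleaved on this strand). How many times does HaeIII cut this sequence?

GGCC occurs starting at positions 55, 65, 76.
HaeIII cuts at 3 sites.

3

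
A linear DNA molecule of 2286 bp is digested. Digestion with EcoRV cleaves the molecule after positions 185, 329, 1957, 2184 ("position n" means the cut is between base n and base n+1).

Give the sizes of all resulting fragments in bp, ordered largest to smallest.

Linear molecule, 4 cuts → 5 fragments:
  185 − 0 = 185 bp
  329 − 185 = 144 bp
  1957 − 329 = 1628 bp
  2184 − 1957 = 227 bp
  2286 − 2184 = 102 bp
Sorted largest to smallest: 1628, 227, 185, 144, 102 bp.

1628, 227, 185, 144, 102 bp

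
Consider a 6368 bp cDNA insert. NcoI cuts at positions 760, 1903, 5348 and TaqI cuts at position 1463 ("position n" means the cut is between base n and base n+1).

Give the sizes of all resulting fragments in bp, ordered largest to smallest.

Combined cut positions (sorted): 760, 1463, 1903, 5348.
Linear molecule, 4 cuts → 5 fragments:
  760 − 0 = 760 bp
  1463 − 760 = 703 bp
  1903 − 1463 = 440 bp
  5348 − 1903 = 3445 bp
  6368 − 5348 = 1020 bp
Sorted largest to smallest: 3445, 1020, 760, 703, 440 bp.

3445, 1020, 760, 703, 440 bp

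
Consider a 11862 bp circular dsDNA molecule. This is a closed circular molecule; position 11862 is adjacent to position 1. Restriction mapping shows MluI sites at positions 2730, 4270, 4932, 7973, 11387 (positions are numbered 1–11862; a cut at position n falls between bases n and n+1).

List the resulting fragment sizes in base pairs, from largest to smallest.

Circular molecule, 5 cuts → 5 fragments:
  4270 − 2730 = 1540 bp
  4932 − 4270 = 662 bp
  7973 − 4932 = 3041 bp
  11387 − 7973 = 3414 bp
  wrap: 11862 − 11387 + 2730 = 3205 bp
Sorted largest to smallest: 3414, 3205, 3041, 1540, 662 bp.

3414, 3205, 3041, 1540, 662 bp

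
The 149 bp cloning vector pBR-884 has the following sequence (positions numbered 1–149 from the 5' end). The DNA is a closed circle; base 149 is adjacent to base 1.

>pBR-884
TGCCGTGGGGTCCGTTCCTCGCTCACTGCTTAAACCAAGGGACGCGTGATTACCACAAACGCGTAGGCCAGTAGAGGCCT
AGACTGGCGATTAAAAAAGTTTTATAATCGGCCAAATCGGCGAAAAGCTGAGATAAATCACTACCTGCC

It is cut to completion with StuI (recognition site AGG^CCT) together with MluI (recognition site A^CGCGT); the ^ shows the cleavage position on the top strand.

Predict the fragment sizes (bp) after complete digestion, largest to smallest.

The StuI site (AGGCCT) starts at position 75.
StuI cuts after base 3 of each site, so after position 77.
MluI sites (ACGCGT) start at positions 42, 59.
MluI cuts after the first base of each site, so after positions 42, 59.
Combined cut positions: 42, 59, 77.
Circular molecule, 3 cuts → 3 fragments:
  43–59 → 17 bp
  60–77 → 18 bp
  78–149 then 1–42 → 72 + 42 = 114 bp
Sorted largest to smallest: 114, 18, 17 bp.

114, 18, 17 bp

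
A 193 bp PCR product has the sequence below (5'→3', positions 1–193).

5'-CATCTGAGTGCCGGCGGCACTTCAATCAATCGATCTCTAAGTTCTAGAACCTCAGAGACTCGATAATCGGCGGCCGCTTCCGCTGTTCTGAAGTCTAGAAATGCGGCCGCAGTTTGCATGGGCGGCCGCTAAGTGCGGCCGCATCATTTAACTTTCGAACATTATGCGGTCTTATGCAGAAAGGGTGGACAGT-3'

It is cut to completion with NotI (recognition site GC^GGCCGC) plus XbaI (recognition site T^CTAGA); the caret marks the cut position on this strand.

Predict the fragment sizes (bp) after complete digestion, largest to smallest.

57, 43, 28, 23, 19, 13, 10 bp

NotI sites (GCGGCCGC) start at positions 70, 103, 122, 135.
NotI cuts after base 2 of each site, so after positions 71, 104, 123, 136.
XbaI sites (TCTAGA) start at positions 43, 94.
XbaI cuts after the first base of each site, so after positions 43, 94.
Combined cut positions: 43, 71, 94, 104, 123, 136.
Linear molecule, 6 cuts → 7 fragments:
  1–43 → 43 bp
  44–71 → 28 bp
  72–94 → 23 bp
  95–104 → 10 bp
  105–123 → 19 bp
  124–136 → 13 bp
  137–193 → 57 bp
Sorted largest to smallest: 57, 43, 28, 23, 19, 13, 10 bp.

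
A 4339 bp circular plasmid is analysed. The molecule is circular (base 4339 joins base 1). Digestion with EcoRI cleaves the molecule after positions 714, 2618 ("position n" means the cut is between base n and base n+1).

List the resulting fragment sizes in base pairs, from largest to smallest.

Circular molecule, 2 cuts → 2 fragments:
  2618 − 714 = 1904 bp
  wrap: 4339 − 2618 + 714 = 2435 bp
Sorted largest to smallest: 2435, 1904 bp.

2435, 1904 bp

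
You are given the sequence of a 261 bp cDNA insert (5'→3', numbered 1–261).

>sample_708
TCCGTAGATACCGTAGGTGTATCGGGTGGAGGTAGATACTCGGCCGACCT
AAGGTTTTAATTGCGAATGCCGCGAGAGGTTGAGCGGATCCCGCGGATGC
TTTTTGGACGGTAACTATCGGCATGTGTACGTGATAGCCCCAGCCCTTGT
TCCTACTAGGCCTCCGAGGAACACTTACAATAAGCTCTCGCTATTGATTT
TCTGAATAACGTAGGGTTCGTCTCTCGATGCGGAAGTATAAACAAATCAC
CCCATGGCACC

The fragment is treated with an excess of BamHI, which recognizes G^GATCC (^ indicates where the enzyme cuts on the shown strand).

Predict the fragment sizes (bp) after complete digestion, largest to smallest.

The BamHI site (GGATCC) starts at position 86.
BamHI cuts after the first base of each site, so after position 86.
Linear molecule, 1 cut → 2 fragments:
  1–86 → 86 bp
  87–261 → 175 bp
Sorted largest to smallest: 175, 86 bp.

175, 86 bp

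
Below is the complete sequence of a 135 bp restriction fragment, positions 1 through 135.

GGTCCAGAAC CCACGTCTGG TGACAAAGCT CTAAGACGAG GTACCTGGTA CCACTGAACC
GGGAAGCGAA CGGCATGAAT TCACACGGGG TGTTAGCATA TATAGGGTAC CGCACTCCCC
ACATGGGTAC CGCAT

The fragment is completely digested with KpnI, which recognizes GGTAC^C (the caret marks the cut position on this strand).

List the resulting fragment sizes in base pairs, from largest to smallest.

59, 44, 20, 7, 5 bp

KpnI sites (GGTACC) start at positions 40, 47, 106, 126.
KpnI cuts after base 5 of each site (before the last base), so after positions 44, 51, 110, 130.
Linear molecule, 4 cuts → 5 fragments:
  1–44 → 44 bp
  45–51 → 7 bp
  52–110 → 59 bp
  111–130 → 20 bp
  131–135 → 5 bp
Sorted largest to smallest: 59, 44, 20, 7, 5 bp.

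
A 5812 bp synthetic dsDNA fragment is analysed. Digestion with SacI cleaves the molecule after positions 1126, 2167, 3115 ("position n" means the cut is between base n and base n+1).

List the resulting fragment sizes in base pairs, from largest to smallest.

Linear molecule, 3 cuts → 4 fragments:
  1126 − 0 = 1126 bp
  2167 − 1126 = 1041 bp
  3115 − 2167 = 948 bp
  5812 − 3115 = 2697 bp
Sorted largest to smallest: 2697, 1126, 1041, 948 bp.

2697, 1126, 1041, 948 bp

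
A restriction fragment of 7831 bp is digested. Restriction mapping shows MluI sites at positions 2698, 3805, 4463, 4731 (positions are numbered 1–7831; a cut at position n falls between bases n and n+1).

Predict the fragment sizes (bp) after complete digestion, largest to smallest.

Linear molecule, 4 cuts → 5 fragments:
  2698 − 0 = 2698 bp
  3805 − 2698 = 1107 bp
  4463 − 3805 = 658 bp
  4731 − 4463 = 268 bp
  7831 − 4731 = 3100 bp
Sorted largest to smallest: 3100, 2698, 1107, 658, 268 bp.

3100, 2698, 1107, 658, 268 bp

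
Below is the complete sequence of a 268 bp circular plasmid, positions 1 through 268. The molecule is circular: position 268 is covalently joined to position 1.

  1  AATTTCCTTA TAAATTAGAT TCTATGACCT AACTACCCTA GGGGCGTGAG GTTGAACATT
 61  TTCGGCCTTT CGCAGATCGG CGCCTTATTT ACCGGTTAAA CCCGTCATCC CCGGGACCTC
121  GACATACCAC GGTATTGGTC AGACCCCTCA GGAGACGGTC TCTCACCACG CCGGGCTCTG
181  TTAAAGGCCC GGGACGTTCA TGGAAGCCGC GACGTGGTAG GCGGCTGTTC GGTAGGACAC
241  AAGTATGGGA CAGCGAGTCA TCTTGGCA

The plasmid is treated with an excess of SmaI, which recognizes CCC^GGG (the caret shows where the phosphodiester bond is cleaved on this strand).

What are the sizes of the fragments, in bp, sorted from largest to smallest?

190, 78 bp

SmaI sites (CCCGGG) start at positions 110, 188.
SmaI cuts after base 3 of each site, so after positions 112, 190.
Circular molecule, 2 cuts → 2 fragments:
  113–190 → 78 bp
  191–268 then 1–112 → 78 + 112 = 190 bp
Sorted largest to smallest: 190, 78 bp.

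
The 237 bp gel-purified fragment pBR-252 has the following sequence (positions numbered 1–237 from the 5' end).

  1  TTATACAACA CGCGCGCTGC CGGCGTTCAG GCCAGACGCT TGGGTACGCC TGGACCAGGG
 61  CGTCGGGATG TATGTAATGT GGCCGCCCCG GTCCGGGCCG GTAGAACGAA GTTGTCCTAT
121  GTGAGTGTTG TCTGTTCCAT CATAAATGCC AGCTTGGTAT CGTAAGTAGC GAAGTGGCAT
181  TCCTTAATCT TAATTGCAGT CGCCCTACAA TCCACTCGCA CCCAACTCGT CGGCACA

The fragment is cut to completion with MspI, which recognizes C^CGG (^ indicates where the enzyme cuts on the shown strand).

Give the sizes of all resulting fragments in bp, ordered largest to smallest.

MspI sites (CCGG) start at positions 20, 88, 93, 98.
MspI cuts after the first base of each site, so after positions 20, 88, 93, 98.
Linear molecule, 4 cuts → 5 fragments:
  1–20 → 20 bp
  21–88 → 68 bp
  89–93 → 5 bp
  94–98 → 5 bp
  99–237 → 139 bp
Sorted largest to smallest: 139, 68, 20, 5, 5 bp.

139, 68, 20, 5, 5 bp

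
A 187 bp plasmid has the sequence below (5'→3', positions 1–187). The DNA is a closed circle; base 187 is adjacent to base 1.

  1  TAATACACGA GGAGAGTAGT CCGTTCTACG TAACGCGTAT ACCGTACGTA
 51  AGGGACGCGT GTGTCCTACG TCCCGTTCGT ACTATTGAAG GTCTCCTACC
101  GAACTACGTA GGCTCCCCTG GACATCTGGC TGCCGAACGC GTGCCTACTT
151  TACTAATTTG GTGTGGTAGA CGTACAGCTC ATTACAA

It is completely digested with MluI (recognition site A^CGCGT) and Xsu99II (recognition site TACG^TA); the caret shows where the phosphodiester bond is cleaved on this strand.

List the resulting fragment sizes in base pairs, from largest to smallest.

80, 53, 29, 15, 7, 3 bp

MluI sites (ACGCGT) start at positions 33, 55, 137.
MluI cuts after the first base of each site, so after positions 33, 55, 137.
Xsu99II sites (TACGTA) start at positions 27, 45, 105.
Xsu99II cuts after base 4 of each site, so after positions 30, 48, 108.
Combined cut positions: 30, 33, 48, 55, 108, 137.
Circular molecule, 6 cuts → 6 fragments:
  31–33 → 3 bp
  34–48 → 15 bp
  49–55 → 7 bp
  56–108 → 53 bp
  109–137 → 29 bp
  138–187 then 1–30 → 50 + 30 = 80 bp
Sorted largest to smallest: 80, 53, 29, 15, 7, 3 bp.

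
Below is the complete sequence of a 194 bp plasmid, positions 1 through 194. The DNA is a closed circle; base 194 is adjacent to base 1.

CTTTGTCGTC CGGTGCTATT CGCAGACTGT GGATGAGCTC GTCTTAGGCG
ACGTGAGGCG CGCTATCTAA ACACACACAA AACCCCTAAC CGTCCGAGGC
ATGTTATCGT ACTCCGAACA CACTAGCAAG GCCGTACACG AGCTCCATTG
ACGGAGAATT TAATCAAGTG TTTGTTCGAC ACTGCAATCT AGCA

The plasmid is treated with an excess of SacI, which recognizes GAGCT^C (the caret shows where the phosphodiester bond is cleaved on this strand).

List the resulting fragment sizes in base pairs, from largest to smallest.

105, 89 bp

SacI sites (GAGCTC) start at positions 35, 140.
SacI cuts after base 5 of each site (before the last base), so after positions 39, 144.
Circular molecule, 2 cuts → 2 fragments:
  40–144 → 105 bp
  145–194 then 1–39 → 50 + 39 = 89 bp
Sorted largest to smallest: 105, 89 bp.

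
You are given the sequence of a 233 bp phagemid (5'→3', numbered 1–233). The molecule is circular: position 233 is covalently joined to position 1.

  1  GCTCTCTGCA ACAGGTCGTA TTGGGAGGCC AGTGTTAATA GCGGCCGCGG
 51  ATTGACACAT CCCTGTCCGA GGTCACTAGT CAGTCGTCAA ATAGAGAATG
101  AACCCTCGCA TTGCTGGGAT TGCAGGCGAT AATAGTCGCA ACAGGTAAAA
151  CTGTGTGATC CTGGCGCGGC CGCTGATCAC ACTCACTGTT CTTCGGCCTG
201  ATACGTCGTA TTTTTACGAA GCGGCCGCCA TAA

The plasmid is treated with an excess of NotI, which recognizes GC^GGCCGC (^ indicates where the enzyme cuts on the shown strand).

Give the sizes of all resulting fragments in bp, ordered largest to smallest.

125, 55, 53 bp

NotI sites (GCGGCCGC) start at positions 41, 166, 221.
NotI cuts after base 2 of each site, so after positions 42, 167, 222.
Circular molecule, 3 cuts → 3 fragments:
  43–167 → 125 bp
  168–222 → 55 bp
  223–233 then 1–42 → 11 + 42 = 53 bp
Sorted largest to smallest: 125, 55, 53 bp.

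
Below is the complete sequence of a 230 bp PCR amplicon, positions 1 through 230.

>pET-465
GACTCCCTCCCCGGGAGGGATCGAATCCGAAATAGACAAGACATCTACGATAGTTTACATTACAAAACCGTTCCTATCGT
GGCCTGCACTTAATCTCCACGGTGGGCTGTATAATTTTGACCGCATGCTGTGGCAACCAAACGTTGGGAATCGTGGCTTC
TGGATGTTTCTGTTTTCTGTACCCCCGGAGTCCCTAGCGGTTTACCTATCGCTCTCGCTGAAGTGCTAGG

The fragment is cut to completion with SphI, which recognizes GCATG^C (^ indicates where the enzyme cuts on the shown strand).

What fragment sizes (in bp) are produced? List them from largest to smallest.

The SphI site (GCATGC) starts at position 123.
SphI cuts after base 5 of each site (before the last base), so after position 127.
Linear molecule, 1 cut → 2 fragments:
  1–127 → 127 bp
  128–230 → 103 bp
Sorted largest to smallest: 127, 103 bp.

127, 103 bp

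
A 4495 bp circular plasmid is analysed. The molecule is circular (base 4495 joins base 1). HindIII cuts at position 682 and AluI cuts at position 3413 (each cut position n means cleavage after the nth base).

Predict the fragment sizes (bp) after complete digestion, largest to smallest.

2731, 1764 bp

Combined cut positions (sorted): 682, 3413.
Circular molecule, 2 cuts → 2 fragments:
  3413 − 682 = 2731 bp
  wrap: 4495 − 3413 + 682 = 1764 bp
Sorted largest to smallest: 2731, 1764 bp.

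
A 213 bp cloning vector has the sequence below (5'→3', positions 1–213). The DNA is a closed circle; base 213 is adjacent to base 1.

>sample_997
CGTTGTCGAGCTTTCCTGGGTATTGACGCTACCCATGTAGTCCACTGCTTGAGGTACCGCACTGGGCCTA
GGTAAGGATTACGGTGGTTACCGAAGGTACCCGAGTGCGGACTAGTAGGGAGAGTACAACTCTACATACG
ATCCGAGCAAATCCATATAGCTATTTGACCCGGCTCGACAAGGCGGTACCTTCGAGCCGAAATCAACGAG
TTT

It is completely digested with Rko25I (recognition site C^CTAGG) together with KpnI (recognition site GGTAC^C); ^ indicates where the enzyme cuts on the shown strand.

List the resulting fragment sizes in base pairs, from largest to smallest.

The Rko25I site (CCTAGG) starts at position 67.
Rko25I cuts after the first base of each site, so after position 67.
KpnI sites (GGTACC) start at positions 53, 96, 185.
KpnI cuts after base 5 of each site (before the last base), so after positions 57, 100, 189.
Combined cut positions: 57, 67, 100, 189.
Circular molecule, 4 cuts → 4 fragments:
  58–67 → 10 bp
  68–100 → 33 bp
  101–189 → 89 bp
  190–213 then 1–57 → 24 + 57 = 81 bp
Sorted largest to smallest: 89, 81, 33, 10 bp.

89, 81, 33, 10 bp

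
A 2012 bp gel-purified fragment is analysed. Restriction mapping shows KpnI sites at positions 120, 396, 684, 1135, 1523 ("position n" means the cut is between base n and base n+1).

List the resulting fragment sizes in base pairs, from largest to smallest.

489, 451, 388, 288, 276, 120 bp

Linear molecule, 5 cuts → 6 fragments:
  120 − 0 = 120 bp
  396 − 120 = 276 bp
  684 − 396 = 288 bp
  1135 − 684 = 451 bp
  1523 − 1135 = 388 bp
  2012 − 1523 = 489 bp
Sorted largest to smallest: 489, 451, 388, 288, 276, 120 bp.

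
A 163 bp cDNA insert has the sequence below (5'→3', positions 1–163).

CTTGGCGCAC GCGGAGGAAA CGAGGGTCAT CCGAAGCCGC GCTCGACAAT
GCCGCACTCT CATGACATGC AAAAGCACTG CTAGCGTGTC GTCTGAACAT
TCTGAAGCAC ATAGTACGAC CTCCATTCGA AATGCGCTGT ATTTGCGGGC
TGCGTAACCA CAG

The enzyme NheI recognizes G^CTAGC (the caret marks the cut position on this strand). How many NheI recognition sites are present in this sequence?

1

GCTAGC occurs starting at position 80.
NheI cuts at 1 site.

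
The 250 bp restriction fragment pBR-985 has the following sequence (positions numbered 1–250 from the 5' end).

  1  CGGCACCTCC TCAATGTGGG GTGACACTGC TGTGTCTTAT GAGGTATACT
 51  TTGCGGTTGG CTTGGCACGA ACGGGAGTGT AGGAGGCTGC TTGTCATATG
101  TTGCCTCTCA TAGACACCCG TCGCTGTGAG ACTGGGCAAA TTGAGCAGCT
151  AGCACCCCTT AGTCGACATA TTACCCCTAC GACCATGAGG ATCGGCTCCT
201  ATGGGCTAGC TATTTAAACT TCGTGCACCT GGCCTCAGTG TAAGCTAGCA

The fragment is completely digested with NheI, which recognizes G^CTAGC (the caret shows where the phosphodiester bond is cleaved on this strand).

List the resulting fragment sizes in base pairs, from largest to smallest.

NheI sites (GCTAGC) start at positions 148, 205, 244.
NheI cuts after the first base of each site, so after positions 148, 205, 244.
Linear molecule, 3 cuts → 4 fragments:
  1–148 → 148 bp
  149–205 → 57 bp
  206–244 → 39 bp
  245–250 → 6 bp
Sorted largest to smallest: 148, 57, 39, 6 bp.

148, 57, 39, 6 bp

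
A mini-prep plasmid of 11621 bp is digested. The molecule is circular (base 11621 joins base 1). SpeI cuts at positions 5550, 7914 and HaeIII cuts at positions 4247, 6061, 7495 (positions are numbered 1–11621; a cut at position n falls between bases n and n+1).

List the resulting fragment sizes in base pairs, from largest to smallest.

7954, 1434, 1303, 511, 419 bp

Combined cut positions (sorted): 4247, 5550, 6061, 7495, 7914.
Circular molecule, 5 cuts → 5 fragments:
  5550 − 4247 = 1303 bp
  6061 − 5550 = 511 bp
  7495 − 6061 = 1434 bp
  7914 − 7495 = 419 bp
  wrap: 11621 − 7914 + 4247 = 7954 bp
Sorted largest to smallest: 7954, 1434, 1303, 511, 419 bp.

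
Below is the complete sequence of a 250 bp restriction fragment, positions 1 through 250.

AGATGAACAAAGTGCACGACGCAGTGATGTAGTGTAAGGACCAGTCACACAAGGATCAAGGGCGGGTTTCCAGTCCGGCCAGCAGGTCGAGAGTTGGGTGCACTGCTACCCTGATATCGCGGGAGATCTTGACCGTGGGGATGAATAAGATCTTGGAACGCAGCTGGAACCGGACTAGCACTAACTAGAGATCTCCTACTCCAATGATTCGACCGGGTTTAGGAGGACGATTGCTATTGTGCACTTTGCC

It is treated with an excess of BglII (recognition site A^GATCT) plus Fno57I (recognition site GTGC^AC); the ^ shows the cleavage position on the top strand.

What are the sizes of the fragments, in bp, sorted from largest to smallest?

86, 53, 41, 24, 23, 15, 8 bp

BglII sites (AGATCT) start at positions 124, 148, 189.
BglII cuts after the first base of each site, so after positions 124, 148, 189.
Fno57I sites (GTGCAC) start at positions 12, 98, 239.
Fno57I cuts after base 4 of each site, so after positions 15, 101, 242.
Combined cut positions: 15, 101, 124, 148, 189, 242.
Linear molecule, 6 cuts → 7 fragments:
  1–15 → 15 bp
  16–101 → 86 bp
  102–124 → 23 bp
  125–148 → 24 bp
  149–189 → 41 bp
  190–242 → 53 bp
  243–250 → 8 bp
Sorted largest to smallest: 86, 53, 41, 24, 23, 15, 8 bp.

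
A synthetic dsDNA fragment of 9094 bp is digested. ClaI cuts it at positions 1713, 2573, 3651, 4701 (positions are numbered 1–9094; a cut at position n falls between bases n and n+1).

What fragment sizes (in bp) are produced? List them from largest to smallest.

Linear molecule, 4 cuts → 5 fragments:
  1713 − 0 = 1713 bp
  2573 − 1713 = 860 bp
  3651 − 2573 = 1078 bp
  4701 − 3651 = 1050 bp
  9094 − 4701 = 4393 bp
Sorted largest to smallest: 4393, 1713, 1078, 1050, 860 bp.

4393, 1713, 1078, 1050, 860 bp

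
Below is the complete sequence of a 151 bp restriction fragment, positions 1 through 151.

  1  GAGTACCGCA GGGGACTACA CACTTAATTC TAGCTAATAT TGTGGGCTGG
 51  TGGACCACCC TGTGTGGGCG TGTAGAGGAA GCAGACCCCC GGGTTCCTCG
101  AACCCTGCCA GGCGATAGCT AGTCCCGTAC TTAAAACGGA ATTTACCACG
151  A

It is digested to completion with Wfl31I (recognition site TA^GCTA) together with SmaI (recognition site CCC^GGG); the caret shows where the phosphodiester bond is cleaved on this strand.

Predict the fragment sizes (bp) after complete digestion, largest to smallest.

Wfl31I sites (TAGCTA) start at positions 31, 116.
Wfl31I cuts after base 2 of each site, so after positions 32, 117.
The SmaI site (CCCGGG) starts at position 88.
SmaI cuts after base 3 of each site, so after position 90.
Combined cut positions: 32, 90, 117.
Linear molecule, 3 cuts → 4 fragments:
  1–32 → 32 bp
  33–90 → 58 bp
  91–117 → 27 bp
  118–151 → 34 bp
Sorted largest to smallest: 58, 34, 32, 27 bp.

58, 34, 32, 27 bp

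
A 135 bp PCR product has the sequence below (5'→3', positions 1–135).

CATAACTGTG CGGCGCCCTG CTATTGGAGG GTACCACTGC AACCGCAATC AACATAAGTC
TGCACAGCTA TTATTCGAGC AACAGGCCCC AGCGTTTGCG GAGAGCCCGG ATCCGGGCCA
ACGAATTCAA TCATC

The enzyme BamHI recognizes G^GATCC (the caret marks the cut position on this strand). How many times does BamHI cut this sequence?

GGATCC occurs starting at position 109.
BamHI cuts at 1 site.

1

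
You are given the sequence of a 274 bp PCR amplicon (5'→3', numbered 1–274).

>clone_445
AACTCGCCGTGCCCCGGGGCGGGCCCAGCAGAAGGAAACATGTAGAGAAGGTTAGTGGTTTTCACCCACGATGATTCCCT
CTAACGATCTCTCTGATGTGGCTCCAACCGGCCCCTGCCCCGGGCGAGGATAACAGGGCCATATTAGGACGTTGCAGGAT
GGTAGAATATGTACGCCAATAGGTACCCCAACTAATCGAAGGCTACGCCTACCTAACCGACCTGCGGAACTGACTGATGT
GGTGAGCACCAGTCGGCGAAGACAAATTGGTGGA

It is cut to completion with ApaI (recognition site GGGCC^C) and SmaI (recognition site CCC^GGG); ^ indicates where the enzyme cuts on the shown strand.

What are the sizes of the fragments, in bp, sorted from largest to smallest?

The ApaI site (GGGCCC) starts at position 21.
ApaI cuts after base 5 of each site (before the last base), so after position 25.
SmaI sites (CCCGGG) start at positions 13, 119.
SmaI cuts after base 3 of each site, so after positions 15, 121.
Combined cut positions: 15, 25, 121.
Linear molecule, 3 cuts → 4 fragments:
  1–15 → 15 bp
  16–25 → 10 bp
  26–121 → 96 bp
  122–274 → 153 bp
Sorted largest to smallest: 153, 96, 15, 10 bp.

153, 96, 15, 10 bp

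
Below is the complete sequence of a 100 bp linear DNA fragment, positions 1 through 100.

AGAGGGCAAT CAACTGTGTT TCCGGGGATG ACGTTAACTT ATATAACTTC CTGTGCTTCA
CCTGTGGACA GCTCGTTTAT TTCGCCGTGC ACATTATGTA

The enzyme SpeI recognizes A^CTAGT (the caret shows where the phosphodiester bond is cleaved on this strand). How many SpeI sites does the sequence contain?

0

No occurrence of ACTAGT is present in the sequence.
SpeI does not cut: 0 sites.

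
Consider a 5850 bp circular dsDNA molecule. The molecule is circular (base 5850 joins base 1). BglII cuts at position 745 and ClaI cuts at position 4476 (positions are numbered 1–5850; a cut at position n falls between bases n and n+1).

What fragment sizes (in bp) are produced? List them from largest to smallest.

3731, 2119 bp

Combined cut positions (sorted): 745, 4476.
Circular molecule, 2 cuts → 2 fragments:
  4476 − 745 = 3731 bp
  wrap: 5850 − 4476 + 745 = 2119 bp
Sorted largest to smallest: 3731, 2119 bp.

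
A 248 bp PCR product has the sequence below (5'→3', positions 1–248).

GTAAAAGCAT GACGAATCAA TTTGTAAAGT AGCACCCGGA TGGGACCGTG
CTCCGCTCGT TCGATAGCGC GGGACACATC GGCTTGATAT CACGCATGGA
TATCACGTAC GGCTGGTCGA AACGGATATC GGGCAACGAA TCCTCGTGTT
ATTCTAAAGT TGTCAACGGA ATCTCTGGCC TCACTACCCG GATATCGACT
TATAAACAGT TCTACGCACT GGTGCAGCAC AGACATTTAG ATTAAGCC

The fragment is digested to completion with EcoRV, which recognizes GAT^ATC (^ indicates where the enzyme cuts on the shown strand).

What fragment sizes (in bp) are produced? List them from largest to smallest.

EcoRV sites (GATATC) start at positions 86, 99, 125, 191.
EcoRV cuts after base 3 of each site, so after positions 88, 101, 127, 193.
Linear molecule, 4 cuts → 5 fragments:
  1–88 → 88 bp
  89–101 → 13 bp
  102–127 → 26 bp
  128–193 → 66 bp
  194–248 → 55 bp
Sorted largest to smallest: 88, 66, 55, 26, 13 bp.

88, 66, 55, 26, 13 bp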